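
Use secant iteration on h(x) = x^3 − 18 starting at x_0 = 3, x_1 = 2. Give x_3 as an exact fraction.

h(3) = 9, h(2) = −10. x_2 = 2 − (−10)·(2 − 3)/((−10) − 9) = 48/19.
h(2) = −10, h(48/19) = −12870/6859. x_3 = (48/19) − (−12870/6859)·((48/19) − 2)/((−12870/6859) − (−10)) = 7377/2786.

7377/2786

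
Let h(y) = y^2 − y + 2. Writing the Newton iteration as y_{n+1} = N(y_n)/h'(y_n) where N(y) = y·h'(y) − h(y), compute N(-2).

2

h'(y) = 2y − 1.
N(y) = y·h'(y) − h(y) = y·(2y − 1) − (y^2 − y + 2) = y^2 − 2.
N(-2) = 2.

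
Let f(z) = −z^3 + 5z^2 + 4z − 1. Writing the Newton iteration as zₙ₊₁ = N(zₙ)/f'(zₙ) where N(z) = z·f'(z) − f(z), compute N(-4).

209

f'(z) = −3z^2 + 10z + 4.
N(z) = z·f'(z) − f(z) = z·(−3z^2 + 10z + 4) − (−z^3 + 5z^2 + 4z − 1) = −2z^3 + 5z^2 + 1.
N(-4) = 209.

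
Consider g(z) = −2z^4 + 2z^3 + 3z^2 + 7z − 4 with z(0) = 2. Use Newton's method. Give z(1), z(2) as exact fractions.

z(1) = 16/7, z(2) = 231292/104377

g'(z) = −8z^3 + 6z^2 + 6z + 7.
g(2) = 6, g'(2) = −21, so z(1) = 2 − 6/(−21) = 16/7.
g(16/7) = −7284/2401, g'(16/7) = −14911/343, so z(2) = (16/7) − (−7284/2401)/(−14911/343) = 231292/104377.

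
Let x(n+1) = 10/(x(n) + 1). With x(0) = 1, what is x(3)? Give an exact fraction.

15/4

x(1) = 10/(1 + 1) = 5.
x(2) = 10/(5 + 1) = 5/3.
x(3) = 10/(5/3 + 1) = 15/4.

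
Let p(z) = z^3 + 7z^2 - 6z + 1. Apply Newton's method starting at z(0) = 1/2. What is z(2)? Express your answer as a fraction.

569/1022

p'(z) = 3z^2 + 14z - 6.
p(1/2) = -1/8, p'(1/2) = 7/4, so z(1) = (1/2) - (-1/8)/(7/4) = 4/7.
p(4/7) = 15/343, p'(4/7) = 146/49, so z(2) = (4/7) - (15/343)/(146/49) = 569/1022.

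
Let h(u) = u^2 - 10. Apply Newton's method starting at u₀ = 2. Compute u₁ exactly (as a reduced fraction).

h'(u) = 2u.
h(2) = -6, h'(2) = 4, so u₁ = 2 - (-6)/4 = 7/2.

7/2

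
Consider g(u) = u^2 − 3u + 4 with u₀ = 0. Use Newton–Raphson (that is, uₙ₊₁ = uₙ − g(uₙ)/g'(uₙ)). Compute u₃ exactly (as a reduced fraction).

g'(u) = 2u − 3.
g(0) = 4, g'(0) = −3, so u₁ = 0 − 4/(−3) = 4/3.
g(4/3) = 16/9, g'(4/3) = −1/3, so u₂ = (4/3) − (16/9)/(−1/3) = 20/3.
g(20/3) = 256/9, g'(20/3) = 31/3, so u₃ = (20/3) − (256/9)/(31/3) = 364/93.

364/93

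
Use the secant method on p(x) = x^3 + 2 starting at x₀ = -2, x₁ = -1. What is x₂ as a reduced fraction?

p(-2) = -6, p(-1) = 1. x₂ = (-1) - 1·((-1) - (-2))/(1 - (-6)) = -8/7.

-8/7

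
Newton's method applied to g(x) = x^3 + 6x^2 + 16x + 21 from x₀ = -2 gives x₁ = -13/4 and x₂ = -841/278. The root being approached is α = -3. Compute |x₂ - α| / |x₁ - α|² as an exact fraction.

x₁ - α = -13/4 - (-3) = -13/4 + 3 = -1/4, so |x₁ - α| = 1/4.
x₂ - α = -841/278 - (-3) = -841/278 + 3 = -7/278, so |x₂ - α| = 7/278.
|x₁ - α|² = 1/16.
Ratio = (7/278) / (1/16) = 56/139.

56/139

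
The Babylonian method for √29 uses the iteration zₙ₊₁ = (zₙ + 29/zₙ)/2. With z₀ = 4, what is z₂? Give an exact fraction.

z₁ = (4 + 29/4)/2 = 45/8.
z₂ = (45/8 + 29/(45/8))/2 = 3881/720.

3881/720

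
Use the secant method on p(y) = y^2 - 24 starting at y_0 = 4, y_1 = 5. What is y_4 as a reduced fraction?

p(4) = -8, p(5) = 1. y_2 = 5 - 1·(5 - 4)/(1 - (-8)) = 44/9.
p(5) = 1, p(44/9) = -8/81. y_3 = (44/9) - (-8/81)·((44/9) - 5)/((-8/81) - 1) = 436/89.
p(44/9) = -8/81, p(436/89) = -8/7921. y_4 = (436/89) - (-8/7921)·((436/89) - (44/9))/((-8/7921) - (-8/81)) = 4801/980.

4801/980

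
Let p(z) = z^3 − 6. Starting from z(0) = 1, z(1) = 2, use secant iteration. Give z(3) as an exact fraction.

p(1) = −5, p(2) = 2. z(2) = 2 − 2·(2 − 1)/(2 − (−5)) = 12/7.
p(2) = 2, p(12/7) = −330/343. z(3) = (12/7) − (−330/343)·((12/7) − 2)/((−330/343) − 2) = 459/254.

459/254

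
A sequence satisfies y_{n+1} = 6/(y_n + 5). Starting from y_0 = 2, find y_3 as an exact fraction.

y_1 = 6/(2 + 5) = 6/7.
y_2 = 6/(6/7 + 5) = 42/41.
y_3 = 6/(42/41 + 5) = 246/247.

246/247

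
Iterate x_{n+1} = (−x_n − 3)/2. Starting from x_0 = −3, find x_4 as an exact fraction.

−9/8

x_1 = (−(−3) − 3)/2 = 0.
x_2 = (−0 − 3)/2 = −3/2.
x_3 = (−(−3/2) − 3)/2 = −3/4.
x_4 = (−(−3/4) − 3)/2 = −9/8.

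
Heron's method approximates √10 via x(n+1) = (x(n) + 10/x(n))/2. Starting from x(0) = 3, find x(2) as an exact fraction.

721/228

x(1) = (3 + 10/3)/2 = 19/6.
x(2) = (19/6 + 10/(19/6))/2 = 721/228.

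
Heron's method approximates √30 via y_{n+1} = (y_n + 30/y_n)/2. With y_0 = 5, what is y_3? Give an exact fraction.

116161/21208

y_1 = (5 + 30/5)/2 = 11/2.
y_2 = (11/2 + 30/(11/2))/2 = 241/44.
y_3 = (241/44 + 30/(241/44))/2 = 116161/21208.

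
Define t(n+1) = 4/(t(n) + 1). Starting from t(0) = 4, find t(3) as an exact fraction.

36/29

t(1) = 4/(4 + 1) = 4/5.
t(2) = 4/(4/5 + 1) = 20/9.
t(3) = 4/(20/9 + 1) = 36/29.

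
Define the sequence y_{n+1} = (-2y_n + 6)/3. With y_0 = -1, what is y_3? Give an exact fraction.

50/27

y_1 = (-2·(-1) + 6)/3 = 8/3.
y_2 = (-2·(8/3) + 6)/3 = 2/9.
y_3 = (-2·(2/9) + 6)/3 = 50/27.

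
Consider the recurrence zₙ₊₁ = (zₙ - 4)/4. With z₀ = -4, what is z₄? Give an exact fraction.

z₁ = ((-4) - 4)/4 = -2.
z₂ = ((-2) - 4)/4 = -3/2.
z₃ = ((-3/2) - 4)/4 = -11/8.
z₄ = ((-11/8) - 4)/4 = -43/32.

-43/32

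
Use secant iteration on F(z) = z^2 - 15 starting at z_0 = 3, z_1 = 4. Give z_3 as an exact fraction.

213/55

F(3) = -6, F(4) = 1. z_2 = 4 - 1·(4 - 3)/(1 - (-6)) = 27/7.
F(4) = 1, F(27/7) = -6/49. z_3 = (27/7) - (-6/49)·((27/7) - 4)/((-6/49) - 1) = 213/55.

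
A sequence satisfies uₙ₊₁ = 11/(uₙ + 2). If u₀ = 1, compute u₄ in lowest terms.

737/321

u₁ = 11/(1 + 2) = 11/3.
u₂ = 11/(11/3 + 2) = 33/17.
u₃ = 11/(33/17 + 2) = 187/67.
u₄ = 11/(187/67 + 2) = 737/321.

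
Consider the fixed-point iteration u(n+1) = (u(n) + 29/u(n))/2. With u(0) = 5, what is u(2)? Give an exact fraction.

727/135

u(1) = (5 + 29/5)/2 = 27/5.
u(2) = (27/5 + 29/(27/5))/2 = 727/135.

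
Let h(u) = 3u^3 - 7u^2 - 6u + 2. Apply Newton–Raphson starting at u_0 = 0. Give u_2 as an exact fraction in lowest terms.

23/87

h'(u) = 9u^2 - 14u - 6.
h(0) = 2, h'(0) = -6, so u_1 = 0 - 2/(-6) = 1/3.
h(1/3) = -2/3, h'(1/3) = -29/3, so u_2 = (1/3) - (-2/3)/(-29/3) = 23/87.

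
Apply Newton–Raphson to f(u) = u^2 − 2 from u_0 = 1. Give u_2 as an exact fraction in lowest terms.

f'(u) = 2u.
f(1) = −1, f'(1) = 2, so u_1 = 1 − (−1)/2 = 3/2.
f(3/2) = 1/4, f'(3/2) = 3, so u_2 = (3/2) − (1/4)/3 = 17/12.

17/12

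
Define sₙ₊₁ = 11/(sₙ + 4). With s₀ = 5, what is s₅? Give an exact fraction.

s₁ = 11/(5 + 4) = 11/9.
s₂ = 11/(11/9 + 4) = 99/47.
s₃ = 11/(99/47 + 4) = 517/287.
s₄ = 11/(517/287 + 4) = 3157/1665.
s₅ = 11/(3157/1665 + 4) = 18315/9817.

18315/9817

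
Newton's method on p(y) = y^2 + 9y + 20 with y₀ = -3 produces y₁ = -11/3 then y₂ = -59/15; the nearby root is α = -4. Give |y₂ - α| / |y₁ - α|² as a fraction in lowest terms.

y₁ - α = -11/3 - (-4) = -11/3 + 4 = 1/3, so |y₁ - α| = 1/3.
y₂ - α = -59/15 - (-4) = -59/15 + 4 = 1/15, so |y₂ - α| = 1/15.
|y₁ - α|² = 1/9.
Ratio = (1/15) / (1/9) = 3/5.

3/5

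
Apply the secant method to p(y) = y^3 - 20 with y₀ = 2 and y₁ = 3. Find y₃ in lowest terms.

23270/8599

p(2) = -12, p(3) = 7. y₂ = 3 - 7·(3 - 2)/(7 - (-12)) = 50/19.
p(3) = 7, p(50/19) = -12180/6859. y₃ = (50/19) - (-12180/6859)·((50/19) - 3)/((-12180/6859) - 7) = 23270/8599.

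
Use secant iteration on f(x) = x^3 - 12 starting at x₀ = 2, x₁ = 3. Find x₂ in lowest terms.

42/19

f(2) = -4, f(3) = 15. x₂ = 3 - 15·(3 - 2)/(15 - (-4)) = 42/19.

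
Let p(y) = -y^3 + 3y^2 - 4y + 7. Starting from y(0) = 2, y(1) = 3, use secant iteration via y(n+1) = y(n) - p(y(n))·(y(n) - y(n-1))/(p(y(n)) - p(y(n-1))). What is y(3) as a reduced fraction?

1531/617

p(2) = 3, p(3) = -5. y(2) = 3 - (-5)·(3 - 2)/((-5) - 3) = 19/8.
p(3) = -5, p(19/8) = 525/512. y(3) = (19/8) - (525/512)·((19/8) - 3)/((525/512) - (-5)) = 1531/617.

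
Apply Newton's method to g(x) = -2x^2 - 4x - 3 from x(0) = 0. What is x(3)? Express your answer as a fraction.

g'(x) = -4x - 4.
g(0) = -3, g'(0) = -4, so x(1) = 0 - (-3)/(-4) = -3/4.
g(-3/4) = -9/8, g'(-3/4) = -1, so x(2) = (-3/4) - (-9/8)/(-1) = -15/8.
g(-15/8) = -81/32, g'(-15/8) = 7/2, so x(3) = (-15/8) - (-81/32)/(7/2) = -129/112.

-129/112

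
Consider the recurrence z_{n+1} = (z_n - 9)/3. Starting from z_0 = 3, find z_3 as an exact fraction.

-38/9

z_1 = (3 - 9)/3 = -2.
z_2 = ((-2) - 9)/3 = -11/3.
z_3 = ((-11/3) - 9)/3 = -38/9.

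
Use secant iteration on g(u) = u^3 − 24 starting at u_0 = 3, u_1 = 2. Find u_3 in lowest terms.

g(3) = 3, g(2) = −16. u_2 = 2 − (−16)·(2 − 3)/((−16) − 3) = 54/19.
g(2) = −16, g(54/19) = −7152/6859. u_3 = (54/19) − (−7152/6859)·((54/19) − 2)/((−7152/6859) − (−16)) = 4650/1603.

4650/1603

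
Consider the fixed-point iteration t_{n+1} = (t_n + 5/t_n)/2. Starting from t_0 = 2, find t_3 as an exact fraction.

51841/23184

t_1 = (2 + 5/2)/2 = 9/4.
t_2 = (9/4 + 5/(9/4))/2 = 161/72.
t_3 = (161/72 + 5/(161/72))/2 = 51841/23184.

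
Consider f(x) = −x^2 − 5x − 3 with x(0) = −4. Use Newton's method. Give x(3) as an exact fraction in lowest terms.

f'(x) = −2x − 5.
f(−4) = 1, f'(−4) = 3, so x(1) = (−4) − 1/3 = −13/3.
f(−13/3) = −1/9, f'(−13/3) = 11/3, so x(2) = (−13/3) − (−1/9)/(11/3) = −142/33.
f(−142/33) = −1/1089, f'(−142/33) = 119/33, so x(3) = (−142/33) − (−1/1089)/(119/33) = −16897/3927.

−16897/3927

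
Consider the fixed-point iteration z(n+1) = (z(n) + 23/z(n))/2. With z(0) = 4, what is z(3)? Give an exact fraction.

17913697/3735264

z(1) = (4 + 23/4)/2 = 39/8.
z(2) = (39/8 + 23/(39/8))/2 = 2993/624.
z(3) = (2993/624 + 23/(2993/624))/2 = 17913697/3735264.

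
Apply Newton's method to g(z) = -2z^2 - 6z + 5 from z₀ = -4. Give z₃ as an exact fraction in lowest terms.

g'(z) = -4z - 6.
g(-4) = -3, g'(-4) = 10, so z₁ = (-4) - (-3)/10 = -37/10.
g(-37/10) = -9/50, g'(-37/10) = 44/5, so z₂ = (-37/10) - (-9/50)/(44/5) = -1619/440.
g(-1619/440) = -81/96800, g'(-1619/440) = 959/110, so z₃ = (-1619/440) - (-81/96800)/(959/110) = -3105161/843920.

-3105161/843920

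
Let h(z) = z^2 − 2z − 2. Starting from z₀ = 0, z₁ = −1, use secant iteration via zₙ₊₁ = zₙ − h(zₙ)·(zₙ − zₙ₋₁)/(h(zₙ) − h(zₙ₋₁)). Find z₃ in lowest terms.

h(0) = −2, h(−1) = 1. z₂ = (−1) − 1·((−1) − 0)/(1 − (−2)) = −2/3.
h(−1) = 1, h(−2/3) = −2/9. z₃ = (−2/3) − (−2/9)·((−2/3) − (−1))/((−2/9) − 1) = −8/11.

−8/11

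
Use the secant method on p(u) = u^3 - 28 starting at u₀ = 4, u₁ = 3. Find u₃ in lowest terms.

p(4) = 36, p(3) = -1. u₂ = 3 - (-1)·(3 - 4)/((-1) - 36) = 112/37.
p(3) = -1, p(112/37) = -13356/50653. u₃ = (112/37) - (-13356/50653)·((112/37) - 3)/((-13356/50653) - (-1)) = 113260/37297.

113260/37297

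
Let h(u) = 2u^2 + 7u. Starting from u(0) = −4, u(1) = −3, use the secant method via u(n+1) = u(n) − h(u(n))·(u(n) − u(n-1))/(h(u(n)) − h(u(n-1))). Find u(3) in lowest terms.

−144/41

h(−4) = 4, h(−3) = −3. u(2) = (−3) − (−3)·((−3) − (−4))/((−3) − 4) = −24/7.
h(−3) = −3, h(−24/7) = −24/49. u(3) = (−24/7) − (−24/49)·((−24/7) − (−3))/((−24/49) − (−3)) = −144/41.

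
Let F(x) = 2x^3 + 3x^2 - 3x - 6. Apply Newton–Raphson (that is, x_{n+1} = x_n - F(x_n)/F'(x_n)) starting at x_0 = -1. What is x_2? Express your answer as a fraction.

-113/99

F'(x) = 6x^2 + 6x - 3.
F(-1) = -2, F'(-1) = -3, so x_1 = (-1) - (-2)/(-3) = -5/3.
F(-5/3) = -52/27, F'(-5/3) = 11/3, so x_2 = (-5/3) - (-52/27)/(11/3) = -113/99.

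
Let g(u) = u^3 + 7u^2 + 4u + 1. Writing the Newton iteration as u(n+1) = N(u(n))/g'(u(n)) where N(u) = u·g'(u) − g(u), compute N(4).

g'(u) = 3u^2 + 14u + 4.
N(u) = u·g'(u) − g(u) = u·(3u^2 + 14u + 4) − (u^3 + 7u^2 + 4u + 1) = 2u^3 + 7u^2 − 1.
N(4) = 239.

239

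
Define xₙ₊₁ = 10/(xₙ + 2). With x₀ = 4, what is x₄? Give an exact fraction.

x₁ = 10/(4 + 2) = 5/3.
x₂ = 10/(5/3 + 2) = 30/11.
x₃ = 10/(30/11 + 2) = 55/26.
x₄ = 10/(55/26 + 2) = 260/107.

260/107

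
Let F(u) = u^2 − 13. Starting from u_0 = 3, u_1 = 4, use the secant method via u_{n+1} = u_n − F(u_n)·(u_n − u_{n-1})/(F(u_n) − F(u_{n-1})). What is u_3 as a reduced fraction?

F(3) = −4, F(4) = 3. u_2 = 4 − 3·(4 − 3)/(3 − (−4)) = 25/7.
F(4) = 3, F(25/7) = −12/49. u_3 = (25/7) − (−12/49)·((25/7) − 4)/((−12/49) − 3) = 191/53.

191/53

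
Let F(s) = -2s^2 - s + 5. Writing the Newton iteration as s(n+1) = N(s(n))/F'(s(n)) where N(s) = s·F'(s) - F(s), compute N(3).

-23

F'(s) = -4s - 1.
N(s) = s·F'(s) - F(s) = s·(-4s - 1) - (-2s^2 - s + 5) = -2s^2 - 5.
N(3) = -23.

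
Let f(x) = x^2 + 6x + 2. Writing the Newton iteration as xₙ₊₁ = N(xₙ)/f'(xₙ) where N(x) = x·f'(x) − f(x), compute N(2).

f'(x) = 2x + 6.
N(x) = x·f'(x) − f(x) = x·(2x + 6) − (x^2 + 6x + 2) = x^2 − 2.
N(2) = 2.

2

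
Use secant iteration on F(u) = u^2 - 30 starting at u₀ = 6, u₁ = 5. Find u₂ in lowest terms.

F(6) = 6, F(5) = -5. u₂ = 5 - (-5)·(5 - 6)/((-5) - 6) = 60/11.

60/11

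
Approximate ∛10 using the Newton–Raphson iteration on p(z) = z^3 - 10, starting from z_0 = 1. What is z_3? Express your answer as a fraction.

4909/2116

p'(z) = 3z^2.
p(1) = -9, p'(1) = 3, so z_1 = 1 - (-9)/3 = 4.
p(4) = 54, p'(4) = 48, so z_2 = 4 - 54/48 = 23/8.
p(23/8) = 7047/512, p'(23/8) = 1587/64, so z_3 = (23/8) - (7047/512)/(1587/64) = 4909/2116.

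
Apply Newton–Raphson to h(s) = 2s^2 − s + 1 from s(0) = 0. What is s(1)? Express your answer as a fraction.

h'(s) = 4s − 1.
h(0) = 1, h'(0) = −1, so s(1) = 0 − 1/(−1) = 1.

1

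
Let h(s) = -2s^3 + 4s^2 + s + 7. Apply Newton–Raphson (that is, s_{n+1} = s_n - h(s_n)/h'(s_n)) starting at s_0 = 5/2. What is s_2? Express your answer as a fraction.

h'(s) = -6s^2 + 8s + 1.
h(5/2) = 13/4, h'(5/2) = -33/2, so s_1 = (5/2) - (13/4)/(-33/2) = 89/33.
h(89/33) = -15886/35937, h'(89/33) = -2549/121, so s_2 = (89/33) - (-15886/35937)/(-2549/121) = 2025863/757053.

2025863/757053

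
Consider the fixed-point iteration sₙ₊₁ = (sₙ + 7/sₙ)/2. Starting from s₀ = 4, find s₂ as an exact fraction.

s₁ = (4 + 7/4)/2 = 23/8.
s₂ = (23/8 + 7/(23/8))/2 = 977/368.

977/368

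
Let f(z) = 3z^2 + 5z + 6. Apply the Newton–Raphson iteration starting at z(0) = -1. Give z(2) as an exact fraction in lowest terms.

f'(z) = 6z + 5.
f(-1) = 4, f'(-1) = -1, so z(1) = (-1) - 4/(-1) = 3.
f(3) = 48, f'(3) = 23, so z(2) = 3 - 48/23 = 21/23.

21/23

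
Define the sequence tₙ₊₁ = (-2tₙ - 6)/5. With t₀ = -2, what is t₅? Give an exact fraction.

t₁ = (-2·(-2) - 6)/5 = -2/5.
t₂ = (-2·(-2/5) - 6)/5 = -26/25.
t₃ = (-2·(-26/25) - 6)/5 = -98/125.
t₄ = (-2·(-98/125) - 6)/5 = -554/625.
t₅ = (-2·(-554/625) - 6)/5 = -2642/3125.

-2642/3125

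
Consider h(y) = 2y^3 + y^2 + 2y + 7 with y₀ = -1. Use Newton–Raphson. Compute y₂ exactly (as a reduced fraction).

-307/207

h'(y) = 6y^2 + 2y + 2.
h(-1) = 4, h'(-1) = 6, so y₁ = (-1) - 4/6 = -5/3.
h(-5/3) = -76/27, h'(-5/3) = 46/3, so y₂ = (-5/3) - (-76/27)/(46/3) = -307/207.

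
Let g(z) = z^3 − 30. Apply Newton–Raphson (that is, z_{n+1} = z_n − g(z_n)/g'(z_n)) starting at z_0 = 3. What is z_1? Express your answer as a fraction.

g'(z) = 3z^2.
g(3) = −3, g'(3) = 27, so z_1 = 3 − (−3)/27 = 28/9.

28/9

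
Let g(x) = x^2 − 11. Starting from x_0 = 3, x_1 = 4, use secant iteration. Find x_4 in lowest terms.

3907/1178

g(3) = −2, g(4) = 5. x_2 = 4 − 5·(4 − 3)/(5 − (−2)) = 23/7.
g(4) = 5, g(23/7) = −10/49. x_3 = (23/7) − (−10/49)·((23/7) − 4)/((−10/49) − 5) = 169/51.
g(23/7) = −10/49, g(169/51) = −50/2601. x_4 = (169/51) − (−50/2601)·((169/51) − (23/7))/((−50/2601) − (−10/49)) = 3907/1178.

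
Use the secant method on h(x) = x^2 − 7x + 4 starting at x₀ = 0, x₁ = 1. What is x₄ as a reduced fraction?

86/137

h(0) = 4, h(1) = −2. x₂ = 1 − (−2)·(1 − 0)/((−2) − 4) = 2/3.
h(1) = −2, h(2/3) = −2/9. x₃ = (2/3) − (−2/9)·((2/3) − 1)/((−2/9) − (−2)) = 5/8.
h(2/3) = −2/9, h(5/8) = 1/64. x₄ = (5/8) − (1/64)·((5/8) − (2/3))/((1/64) − (−2/9)) = 86/137.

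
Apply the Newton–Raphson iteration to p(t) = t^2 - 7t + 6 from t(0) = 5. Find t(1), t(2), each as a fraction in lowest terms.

t(1) = 19/3, t(2) = 307/51

p'(t) = 2t - 7.
p(5) = -4, p'(5) = 3, so t(1) = 5 - (-4)/3 = 19/3.
p(19/3) = 16/9, p'(19/3) = 17/3, so t(2) = (19/3) - (16/9)/(17/3) = 307/51.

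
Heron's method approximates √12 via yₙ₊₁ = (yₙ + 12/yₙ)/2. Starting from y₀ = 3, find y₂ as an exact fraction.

y₁ = (3 + 12/3)/2 = 7/2.
y₂ = (7/2 + 12/(7/2))/2 = 97/28.

97/28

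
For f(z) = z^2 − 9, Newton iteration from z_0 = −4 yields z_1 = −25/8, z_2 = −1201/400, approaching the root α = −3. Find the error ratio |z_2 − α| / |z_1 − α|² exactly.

4/25

z_1 − α = −25/8 − (−3) = −25/8 + 3 = −1/8, so |z_1 − α| = 1/8.
z_2 − α = −1201/400 − (−3) = −1201/400 + 3 = −1/400, so |z_2 − α| = 1/400.
|z_1 − α|² = 1/64.
Ratio = (1/400) / (1/64) = 4/25.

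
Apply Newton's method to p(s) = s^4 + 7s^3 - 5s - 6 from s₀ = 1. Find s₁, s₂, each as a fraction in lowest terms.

p'(s) = 4s^3 + 21s^2 - 5.
p(1) = -3, p'(1) = 20, so s₁ = 1 - (-3)/20 = 23/20.
p(23/20) = 103221/160000, p'(23/20) = 3607/125, so s₂ = (23/20) - (103221/160000)/(3607/125) = 5206283/4616960.

s₁ = 23/20, s₂ = 5206283/4616960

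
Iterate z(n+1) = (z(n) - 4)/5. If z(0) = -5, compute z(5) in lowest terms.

z(1) = ((-5) - 4)/5 = -9/5.
z(2) = ((-9/5) - 4)/5 = -29/25.
z(3) = ((-29/25) - 4)/5 = -129/125.
z(4) = ((-129/125) - 4)/5 = -629/625.
z(5) = ((-629/625) - 4)/5 = -3129/3125.

-3129/3125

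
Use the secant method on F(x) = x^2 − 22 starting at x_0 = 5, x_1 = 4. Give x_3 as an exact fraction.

61/13

F(5) = 3, F(4) = −6. x_2 = 4 − (−6)·(4 − 5)/((−6) − 3) = 14/3.
F(4) = −6, F(14/3) = −2/9. x_3 = (14/3) − (−2/9)·((14/3) − 4)/((−2/9) − (−6)) = 61/13.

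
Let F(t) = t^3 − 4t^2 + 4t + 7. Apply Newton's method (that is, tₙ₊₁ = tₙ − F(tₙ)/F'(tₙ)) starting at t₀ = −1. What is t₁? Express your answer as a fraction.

−13/15

F'(t) = 3t^2 − 8t + 4.
F(−1) = −2, F'(−1) = 15, so t₁ = (−1) − (−2)/15 = −13/15.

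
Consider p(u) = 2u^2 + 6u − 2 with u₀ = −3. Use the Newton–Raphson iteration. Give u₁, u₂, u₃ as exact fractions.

p'(u) = 4u + 6.
p(−3) = −2, p'(−3) = −6, so u₁ = (−3) − (−2)/(−6) = −10/3.
p(−10/3) = 2/9, p'(−10/3) = −22/3, so u₂ = (−10/3) − (2/9)/(−22/3) = −109/33.
p(−109/33) = 2/1089, p'(−109/33) = −238/33, so u₃ = (−109/33) − (2/1089)/(−238/33) = −12970/3927.

u₁ = −10/3, u₂ = −109/33, u₃ = −12970/3927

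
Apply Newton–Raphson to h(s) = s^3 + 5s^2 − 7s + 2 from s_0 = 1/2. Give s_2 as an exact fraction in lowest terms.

h'(s) = 3s^2 + 10s − 7.
h(1/2) = −1/8, h'(1/2) = −5/4, so s_1 = (1/2) − (−1/8)/(−5/4) = 2/5.
h(2/5) = 8/125, h'(2/5) = −63/25, so s_2 = (2/5) − (8/125)/(−63/25) = 134/315.

134/315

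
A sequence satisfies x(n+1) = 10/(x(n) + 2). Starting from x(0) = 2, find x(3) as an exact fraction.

45/19

x(1) = 10/(2 + 2) = 5/2.
x(2) = 10/(5/2 + 2) = 20/9.
x(3) = 10/(20/9 + 2) = 45/19.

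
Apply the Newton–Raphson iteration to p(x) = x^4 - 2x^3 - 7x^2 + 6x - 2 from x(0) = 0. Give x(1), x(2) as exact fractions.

x(1) = 1/3, x(2) = 15/11

p'(x) = 4x^3 - 6x^2 - 14x + 6.
p(0) = -2, p'(0) = 6, so x(1) = 0 - (-2)/6 = 1/3.
p(1/3) = -68/81, p'(1/3) = 22/27, so x(2) = (1/3) - (-68/81)/(22/27) = 15/11.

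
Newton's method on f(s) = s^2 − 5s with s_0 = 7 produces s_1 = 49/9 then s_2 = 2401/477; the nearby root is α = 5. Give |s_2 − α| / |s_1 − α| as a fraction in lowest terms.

4/53

s_1 − α = 49/9 − 5 = 4/9, so |s_1 − α| = 4/9.
s_2 − α = 2401/477 − 5 = 16/477, so |s_2 − α| = 16/477.
Ratio = (16/477) / (4/9) = 4/53.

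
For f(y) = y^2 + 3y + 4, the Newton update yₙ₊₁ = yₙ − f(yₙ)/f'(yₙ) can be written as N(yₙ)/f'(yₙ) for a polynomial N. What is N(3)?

f'(y) = 2y + 3.
N(y) = y·f'(y) − f(y) = y·(2y + 3) − (y^2 + 3y + 4) = y^2 − 4.
N(3) = 5.

5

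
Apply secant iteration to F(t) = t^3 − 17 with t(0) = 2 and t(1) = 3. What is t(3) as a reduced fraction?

F(2) = −9, F(3) = 10. t(2) = 3 − 10·(3 − 2)/(10 − (−9)) = 47/19.
F(3) = 10, F(47/19) = −12780/6859. t(3) = (47/19) − (−12780/6859)·((47/19) − 3)/((−12780/6859) − 10) = 20801/8137.

20801/8137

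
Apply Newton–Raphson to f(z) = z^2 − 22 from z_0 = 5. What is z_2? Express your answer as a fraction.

4409/940

f'(z) = 2z.
f(5) = 3, f'(5) = 10, so z_1 = 5 − 3/10 = 47/10.
f(47/10) = 9/100, f'(47/10) = 47/5, so z_2 = (47/10) − (9/100)/(47/5) = 4409/940.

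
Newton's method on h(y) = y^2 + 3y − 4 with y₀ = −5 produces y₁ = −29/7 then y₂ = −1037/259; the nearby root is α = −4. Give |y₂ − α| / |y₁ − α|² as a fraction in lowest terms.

7/37

y₁ − α = −29/7 − (−4) = −29/7 + 4 = −1/7, so |y₁ − α| = 1/7.
y₂ − α = −1037/259 − (−4) = −1037/259 + 4 = −1/259, so |y₂ − α| = 1/259.
|y₁ − α|² = 1/49.
Ratio = (1/259) / (1/49) = 7/37.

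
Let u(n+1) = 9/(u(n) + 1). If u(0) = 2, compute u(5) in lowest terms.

441/166

u(1) = 9/(2 + 1) = 3.
u(2) = 9/(3 + 1) = 9/4.
u(3) = 9/(9/4 + 1) = 36/13.
u(4) = 9/(36/13 + 1) = 117/49.
u(5) = 9/(117/49 + 1) = 441/166.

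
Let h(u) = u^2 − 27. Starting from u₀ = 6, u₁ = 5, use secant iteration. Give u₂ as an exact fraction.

h(6) = 9, h(5) = −2. u₂ = 5 − (−2)·(5 − 6)/((−2) − 9) = 57/11.

57/11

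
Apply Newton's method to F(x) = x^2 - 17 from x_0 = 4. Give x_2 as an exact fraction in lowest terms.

2177/528

F'(x) = 2x.
F(4) = -1, F'(4) = 8, so x_1 = 4 - (-1)/8 = 33/8.
F(33/8) = 1/64, F'(33/8) = 33/4, so x_2 = (33/8) - (1/64)/(33/4) = 2177/528.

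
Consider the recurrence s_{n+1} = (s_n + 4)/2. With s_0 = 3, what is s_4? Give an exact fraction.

63/16

s_1 = (3 + 4)/2 = 7/2.
s_2 = ((7/2) + 4)/2 = 15/4.
s_3 = ((15/4) + 4)/2 = 31/8.
s_4 = ((31/8) + 4)/2 = 63/16.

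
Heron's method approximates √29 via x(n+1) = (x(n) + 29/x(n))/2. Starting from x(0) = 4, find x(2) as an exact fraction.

x(1) = (4 + 29/4)/2 = 45/8.
x(2) = (45/8 + 29/(45/8))/2 = 3881/720.

3881/720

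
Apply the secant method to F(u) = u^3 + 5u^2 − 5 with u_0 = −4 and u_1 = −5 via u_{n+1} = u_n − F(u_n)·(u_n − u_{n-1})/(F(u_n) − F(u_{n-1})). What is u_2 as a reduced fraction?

F(−4) = 11, F(−5) = −5. u_2 = (−5) − (−5)·((−5) − (−4))/((−5) − 11) = −75/16.

−75/16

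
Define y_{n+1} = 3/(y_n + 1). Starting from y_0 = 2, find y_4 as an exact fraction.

15/11

y_1 = 3/(2 + 1) = 1.
y_2 = 3/(1 + 1) = 3/2.
y_3 = 3/(3/2 + 1) = 6/5.
y_4 = 3/(6/5 + 1) = 15/11.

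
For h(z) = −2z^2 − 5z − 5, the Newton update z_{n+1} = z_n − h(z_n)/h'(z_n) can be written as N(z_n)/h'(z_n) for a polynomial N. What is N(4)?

−27

h'(z) = −4z − 5.
N(z) = z·h'(z) − h(z) = z·(−4z − 5) − (−2z^2 − 5z − 5) = −2z^2 + 5.
N(4) = −27.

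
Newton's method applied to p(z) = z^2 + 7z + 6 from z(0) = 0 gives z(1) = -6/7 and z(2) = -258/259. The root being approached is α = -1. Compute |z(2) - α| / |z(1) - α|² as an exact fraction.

z(1) - α = -6/7 - (-1) = -6/7 + 1 = 1/7, so |z(1) - α| = 1/7.
z(2) - α = -258/259 - (-1) = -258/259 + 1 = 1/259, so |z(2) - α| = 1/259.
|z(1) - α|² = 1/49.
Ratio = (1/259) / (1/49) = 7/37.

7/37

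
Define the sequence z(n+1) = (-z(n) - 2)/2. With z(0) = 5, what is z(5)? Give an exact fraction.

z(1) = (-5 - 2)/2 = -7/2.
z(2) = (-(-7/2) - 2)/2 = 3/4.
z(3) = (-(3/4) - 2)/2 = -11/8.
z(4) = (-(-11/8) - 2)/2 = -5/16.
z(5) = (-(-5/16) - 2)/2 = -27/32.

-27/32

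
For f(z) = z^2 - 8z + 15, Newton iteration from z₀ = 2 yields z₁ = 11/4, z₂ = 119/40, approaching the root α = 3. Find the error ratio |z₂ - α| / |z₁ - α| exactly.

1/10

z₁ - α = 11/4 - 3 = -1/4, so |z₁ - α| = 1/4.
z₂ - α = 119/40 - 3 = -1/40, so |z₂ - α| = 1/40.
Ratio = (1/40) / (1/4) = 1/10.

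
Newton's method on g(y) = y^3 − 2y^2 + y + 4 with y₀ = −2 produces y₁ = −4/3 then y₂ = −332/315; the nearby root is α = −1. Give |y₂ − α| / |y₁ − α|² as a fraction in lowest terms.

y₁ − α = −4/3 − (−1) = −4/3 + 1 = −1/3, so |y₁ − α| = 1/3.
y₂ − α = −332/315 − (−1) = −332/315 + 1 = −17/315, so |y₂ − α| = 17/315.
|y₁ − α|² = 1/9.
Ratio = (17/315) / (1/9) = 17/35.

17/35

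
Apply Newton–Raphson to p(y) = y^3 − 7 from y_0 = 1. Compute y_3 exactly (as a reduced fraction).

591743/301401

p'(y) = 3y^2.
p(1) = −6, p'(1) = 3, so y_1 = 1 − (−6)/3 = 3.
p(3) = 20, p'(3) = 27, so y_2 = 3 − 20/27 = 61/27.
p(61/27) = 89200/19683, p'(61/27) = 3721/243, so y_3 = (61/27) − (89200/19683)/(3721/243) = 591743/301401.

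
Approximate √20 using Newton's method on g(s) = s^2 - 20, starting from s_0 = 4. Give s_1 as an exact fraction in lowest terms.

9/2

g'(s) = 2s.
g(4) = -4, g'(4) = 8, so s_1 = 4 - (-4)/8 = 9/2.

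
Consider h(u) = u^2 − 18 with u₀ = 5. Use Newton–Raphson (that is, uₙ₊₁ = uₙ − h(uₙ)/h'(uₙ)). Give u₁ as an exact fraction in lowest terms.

43/10

h'(u) = 2u.
h(5) = 7, h'(5) = 10, so u₁ = 5 − 7/10 = 43/10.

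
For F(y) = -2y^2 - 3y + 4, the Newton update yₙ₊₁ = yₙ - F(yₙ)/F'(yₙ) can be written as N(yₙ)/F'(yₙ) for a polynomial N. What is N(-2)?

F'(y) = -4y - 3.
N(y) = y·F'(y) - F(y) = y·(-4y - 3) - (-2y^2 - 3y + 4) = -2y^2 - 4.
N(-2) = -12.

-12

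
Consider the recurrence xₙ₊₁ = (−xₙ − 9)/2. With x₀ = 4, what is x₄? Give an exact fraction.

x₁ = (−4 − 9)/2 = −13/2.
x₂ = (−(−13/2) − 9)/2 = −5/4.
x₃ = (−(−5/4) − 9)/2 = −31/8.
x₄ = (−(−31/8) − 9)/2 = −41/16.

−41/16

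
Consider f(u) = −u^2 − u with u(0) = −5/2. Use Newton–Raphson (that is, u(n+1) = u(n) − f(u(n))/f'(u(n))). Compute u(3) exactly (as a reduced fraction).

−390625/384064

f'(u) = −2u − 1.
f(−5/2) = −15/4, f'(−5/2) = 4, so u(1) = (−5/2) − (−15/4)/4 = −25/16.
f(−25/16) = −225/256, f'(−25/16) = 17/8, so u(2) = (−25/16) − (−225/256)/(17/8) = −625/544.
f(−625/544) = −50625/295936, f'(−625/544) = 353/272, so u(3) = (−625/544) − (−50625/295936)/(353/272) = −390625/384064.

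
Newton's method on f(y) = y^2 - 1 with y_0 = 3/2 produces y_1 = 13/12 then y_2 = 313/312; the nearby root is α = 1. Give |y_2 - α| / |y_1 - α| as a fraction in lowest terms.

y_1 - α = 13/12 - 1 = 1/12, so |y_1 - α| = 1/12.
y_2 - α = 313/312 - 1 = 1/312, so |y_2 - α| = 1/312.
Ratio = (1/312) / (1/12) = 1/26.

1/26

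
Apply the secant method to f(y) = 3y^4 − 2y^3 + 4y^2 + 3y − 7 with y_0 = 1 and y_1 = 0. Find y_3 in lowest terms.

3584/3573

f(1) = 1, f(0) = −7. y_2 = 0 − (−7)·(0 − 1)/((−7) − 1) = 7/8.
f(0) = −7, f(7/8) = −3661/4096. y_3 = (7/8) − (−3661/4096)·((7/8) − 0)/((−3661/4096) − (−7)) = 3584/3573.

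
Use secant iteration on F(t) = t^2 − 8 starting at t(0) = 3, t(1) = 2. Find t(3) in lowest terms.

F(3) = 1, F(2) = −4. t(2) = 2 − (−4)·(2 − 3)/((−4) − 1) = 14/5.
F(2) = −4, F(14/5) = −4/25. t(3) = (14/5) − (−4/25)·((14/5) − 2)/((−4/25) − (−4)) = 17/6.

17/6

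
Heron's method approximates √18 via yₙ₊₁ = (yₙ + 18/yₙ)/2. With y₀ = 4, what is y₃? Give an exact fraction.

665857/156944

y₁ = (4 + 18/4)/2 = 17/4.
y₂ = (17/4 + 18/(17/4))/2 = 577/136.
y₃ = (577/136 + 18/(577/136))/2 = 665857/156944.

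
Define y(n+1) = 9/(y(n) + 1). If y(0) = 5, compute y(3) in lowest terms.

45/23

y(1) = 9/(5 + 1) = 3/2.
y(2) = 9/(3/2 + 1) = 18/5.
y(3) = 9/(18/5 + 1) = 45/23.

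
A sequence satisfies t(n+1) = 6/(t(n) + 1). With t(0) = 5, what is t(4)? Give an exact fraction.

t(1) = 6/(5 + 1) = 1.
t(2) = 6/(1 + 1) = 3.
t(3) = 6/(3 + 1) = 3/2.
t(4) = 6/(3/2 + 1) = 12/5.

12/5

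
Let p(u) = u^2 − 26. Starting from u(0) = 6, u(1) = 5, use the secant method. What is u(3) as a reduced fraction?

p(6) = 10, p(5) = −1. u(2) = 5 − (−1)·(5 − 6)/((−1) − 10) = 56/11.
p(5) = −1, p(56/11) = −10/121. u(3) = (56/11) − (−10/121)·((56/11) − 5)/((−10/121) − (−1)) = 566/111.

566/111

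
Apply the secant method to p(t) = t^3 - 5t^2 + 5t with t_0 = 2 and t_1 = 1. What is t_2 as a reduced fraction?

p(2) = -2, p(1) = 1. t_2 = 1 - 1·(1 - 2)/(1 - (-2)) = 4/3.

4/3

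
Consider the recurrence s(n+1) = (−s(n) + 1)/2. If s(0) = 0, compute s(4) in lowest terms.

5/16

s(1) = (−0 + 1)/2 = 1/2.
s(2) = (−(1/2) + 1)/2 = 1/4.
s(3) = (−(1/4) + 1)/2 = 3/8.
s(4) = (−(3/8) + 1)/2 = 5/16.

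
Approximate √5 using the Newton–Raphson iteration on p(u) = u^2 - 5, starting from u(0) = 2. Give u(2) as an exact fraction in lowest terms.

161/72

p'(u) = 2u.
p(2) = -1, p'(2) = 4, so u(1) = 2 - (-1)/4 = 9/4.
p(9/4) = 1/16, p'(9/4) = 9/2, so u(2) = (9/4) - (1/16)/(9/2) = 161/72.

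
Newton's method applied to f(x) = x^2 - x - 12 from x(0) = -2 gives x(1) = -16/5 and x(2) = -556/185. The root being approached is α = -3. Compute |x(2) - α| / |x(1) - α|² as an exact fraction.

5/37

x(1) - α = -16/5 - (-3) = -16/5 + 3 = -1/5, so |x(1) - α| = 1/5.
x(2) - α = -556/185 - (-3) = -556/185 + 3 = -1/185, so |x(2) - α| = 1/185.
|x(1) - α|² = 1/25.
Ratio = (1/185) / (1/25) = 5/37.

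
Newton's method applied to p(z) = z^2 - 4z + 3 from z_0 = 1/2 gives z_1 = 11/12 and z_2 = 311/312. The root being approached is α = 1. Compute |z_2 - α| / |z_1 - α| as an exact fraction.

z_1 - α = 11/12 - 1 = -1/12, so |z_1 - α| = 1/12.
z_2 - α = 311/312 - 1 = -1/312, so |z_2 - α| = 1/312.
Ratio = (1/312) / (1/12) = 1/26.

1/26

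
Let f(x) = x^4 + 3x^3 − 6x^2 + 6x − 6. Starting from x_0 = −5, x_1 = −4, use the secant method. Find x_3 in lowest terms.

f(−5) = 64, f(−4) = −62. x_2 = (−4) − (−62)·((−4) − (−5))/((−62) − 64) = −283/63.
f(−4) = −62, f(−283/63) = −295809440/15752961. x_3 = (−283/63) − (−295809440/15752961)·((−283/63) − (−4))/((−295809440/15752961) − (−62)) = −51678821/10981841.

−51678821/10981841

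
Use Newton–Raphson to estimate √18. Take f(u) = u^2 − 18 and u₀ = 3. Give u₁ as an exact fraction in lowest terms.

9/2

f'(u) = 2u.
f(3) = −9, f'(3) = 6, so u₁ = 3 − (−9)/6 = 9/2.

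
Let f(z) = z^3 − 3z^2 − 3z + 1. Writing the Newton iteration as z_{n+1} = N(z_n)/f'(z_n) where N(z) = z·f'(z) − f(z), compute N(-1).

−6

f'(z) = 3z^2 − 6z − 3.
N(z) = z·f'(z) − f(z) = z·(3z^2 − 6z − 3) − (z^3 − 3z^2 − 3z + 1) = 2z^3 − 3z^2 − 1.
N(-1) = −6.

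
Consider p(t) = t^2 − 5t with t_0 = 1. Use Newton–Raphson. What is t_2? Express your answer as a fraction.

−1/51

p'(t) = 2t − 5.
p(1) = −4, p'(1) = −3, so t_1 = 1 − (−4)/(−3) = −1/3.
p(−1/3) = 16/9, p'(−1/3) = −17/3, so t_2 = (−1/3) − (16/9)/(−17/3) = −1/51.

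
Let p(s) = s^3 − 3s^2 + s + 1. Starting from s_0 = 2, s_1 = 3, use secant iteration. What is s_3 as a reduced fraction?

p(2) = −1, p(3) = 4. s_2 = 3 − 4·(3 − 2)/(4 − (−1)) = 11/5.
p(3) = 4, p(11/5) = −84/125. s_3 = (11/5) − (−84/125)·((11/5) − 3)/((−84/125) − 4) = 169/73.

169/73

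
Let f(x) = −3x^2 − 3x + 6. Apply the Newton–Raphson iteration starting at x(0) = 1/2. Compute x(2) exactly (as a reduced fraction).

f'(x) = −6x − 3.
f(1/2) = 15/4, f'(1/2) = −6, so x(1) = (1/2) − (15/4)/(−6) = 9/8.
f(9/8) = −75/64, f'(9/8) = −39/4, so x(2) = (9/8) − (−75/64)/(−39/4) = 209/208.

209/208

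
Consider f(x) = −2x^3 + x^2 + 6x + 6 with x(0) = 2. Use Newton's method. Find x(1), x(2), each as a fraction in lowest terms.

x(1) = 17/7, x(2) = 19687/8414

f'(x) = −6x^2 + 2x + 6.
f(2) = 6, f'(2) = −14, so x(1) = 2 − 6/(−14) = 17/7.
f(17/7) = −747/343, f'(17/7) = −1202/49, so x(2) = (17/7) − (−747/343)/(−1202/49) = 19687/8414.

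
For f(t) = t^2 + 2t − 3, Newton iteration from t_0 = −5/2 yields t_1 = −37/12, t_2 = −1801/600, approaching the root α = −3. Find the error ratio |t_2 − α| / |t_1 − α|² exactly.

6/25

t_1 − α = −37/12 − (−3) = −37/12 + 3 = −1/12, so |t_1 − α| = 1/12.
t_2 − α = −1801/600 − (−3) = −1801/600 + 3 = −1/600, so |t_2 − α| = 1/600.
|t_1 − α|² = 1/144.
Ratio = (1/600) / (1/144) = 6/25.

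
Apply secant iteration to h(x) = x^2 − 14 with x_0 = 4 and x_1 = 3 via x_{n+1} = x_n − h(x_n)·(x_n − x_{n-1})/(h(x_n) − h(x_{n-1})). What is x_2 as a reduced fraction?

26/7

h(4) = 2, h(3) = −5. x_2 = 3 − (−5)·(3 − 4)/((−5) − 2) = 26/7.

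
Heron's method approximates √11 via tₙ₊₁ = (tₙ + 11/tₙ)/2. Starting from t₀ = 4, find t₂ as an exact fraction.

1433/432

t₁ = (4 + 11/4)/2 = 27/8.
t₂ = (27/8 + 11/(27/8))/2 = 1433/432.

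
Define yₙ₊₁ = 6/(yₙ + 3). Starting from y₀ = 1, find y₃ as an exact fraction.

y₁ = 6/(1 + 3) = 3/2.
y₂ = 6/(3/2 + 3) = 4/3.
y₃ = 6/(4/3 + 3) = 18/13.

18/13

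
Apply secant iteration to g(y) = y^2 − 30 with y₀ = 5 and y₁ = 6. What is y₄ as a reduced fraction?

2766/505

g(5) = −5, g(6) = 6. y₂ = 6 − 6·(6 − 5)/(6 − (−5)) = 60/11.
g(6) = 6, g(60/11) = −30/121. y₃ = (60/11) − (−30/121)·((60/11) − 6)/((−30/121) − 6) = 115/21.
g(60/11) = −30/121, g(115/21) = −5/441. y₄ = (115/21) − (−5/441)·((115/21) − (60/11))/((−5/441) − (−30/121)) = 2766/505.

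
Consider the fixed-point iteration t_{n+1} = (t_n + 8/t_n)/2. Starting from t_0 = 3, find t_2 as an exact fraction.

t_1 = (3 + 8/3)/2 = 17/6.
t_2 = (17/6 + 8/(17/6))/2 = 577/204.

577/204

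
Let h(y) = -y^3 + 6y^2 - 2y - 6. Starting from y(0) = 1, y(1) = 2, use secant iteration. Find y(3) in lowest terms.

59/43

h(1) = -3, h(2) = 6. y(2) = 2 - 6·(2 - 1)/(6 - (-3)) = 4/3.
h(2) = 6, h(4/3) = -10/27. y(3) = (4/3) - (-10/27)·((4/3) - 2)/((-10/27) - 6) = 59/43.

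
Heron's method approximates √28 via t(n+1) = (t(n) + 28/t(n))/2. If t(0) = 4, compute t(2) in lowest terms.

t(1) = (4 + 28/4)/2 = 11/2.
t(2) = (11/2 + 28/(11/2))/2 = 233/44.

233/44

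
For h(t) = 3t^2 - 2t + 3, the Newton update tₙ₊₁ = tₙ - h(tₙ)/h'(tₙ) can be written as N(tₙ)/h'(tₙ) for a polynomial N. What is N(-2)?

9

h'(t) = 6t - 2.
N(t) = t·h'(t) - h(t) = t·(6t - 2) - (3t^2 - 2t + 3) = 3t^2 - 3.
N(-2) = 9.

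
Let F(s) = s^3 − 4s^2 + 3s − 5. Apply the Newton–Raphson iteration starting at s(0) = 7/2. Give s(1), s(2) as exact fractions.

s(1) = 167/47, s(2) = 4590909/1292594

F'(s) = 3s^2 − 8s + 3.
F(7/2) = −5/8, F'(7/2) = 47/4, so s(1) = (7/2) − (−5/8)/(47/4) = 167/47.
F(167/47) = 1925/103823, F'(167/47) = 27502/2209, so s(2) = (167/47) − (1925/103823)/(27502/2209) = 4590909/1292594.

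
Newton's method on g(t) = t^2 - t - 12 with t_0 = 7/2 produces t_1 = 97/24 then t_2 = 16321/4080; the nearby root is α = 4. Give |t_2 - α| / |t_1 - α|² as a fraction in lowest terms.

12/85

t_1 - α = 97/24 - 4 = 1/24, so |t_1 - α| = 1/24.
t_2 - α = 16321/4080 - 4 = 1/4080, so |t_2 - α| = 1/4080.
|t_1 - α|² = 1/576.
Ratio = (1/4080) / (1/576) = 12/85.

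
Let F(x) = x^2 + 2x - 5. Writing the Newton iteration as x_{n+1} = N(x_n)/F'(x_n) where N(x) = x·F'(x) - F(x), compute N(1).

6

F'(x) = 2x + 2.
N(x) = x·F'(x) - F(x) = x·(2x + 2) - (x^2 + 2x - 5) = x^2 + 5.
N(1) = 6.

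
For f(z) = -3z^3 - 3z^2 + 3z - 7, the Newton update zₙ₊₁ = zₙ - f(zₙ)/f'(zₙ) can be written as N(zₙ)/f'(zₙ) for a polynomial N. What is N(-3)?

f'(z) = -9z^2 - 6z + 3.
N(z) = z·f'(z) - f(z) = z·(-9z^2 - 6z + 3) - (-3z^3 - 3z^2 + 3z - 7) = -6z^3 - 3z^2 + 7.
N(-3) = 142.

142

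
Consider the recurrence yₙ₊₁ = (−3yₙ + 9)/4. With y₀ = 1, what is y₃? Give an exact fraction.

45/32

y₁ = (−3·1 + 9)/4 = 3/2.
y₂ = (−3·(3/2) + 9)/4 = 9/8.
y₃ = (−3·(9/8) + 9)/4 = 45/32.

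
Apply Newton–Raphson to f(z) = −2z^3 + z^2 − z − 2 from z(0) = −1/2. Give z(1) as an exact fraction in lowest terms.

f'(z) = −6z^2 + 2z − 1.
f(−1/2) = −1, f'(−1/2) = −7/2, so z(1) = (−1/2) − (−1)/(−7/2) = −11/14.

−11/14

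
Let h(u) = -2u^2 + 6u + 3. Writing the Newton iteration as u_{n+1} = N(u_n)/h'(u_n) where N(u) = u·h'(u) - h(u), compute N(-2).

-11

h'(u) = -4u + 6.
N(u) = u·h'(u) - h(u) = u·(-4u + 6) - (-2u^2 + 6u + 3) = -2u^2 - 3.
N(-2) = -11.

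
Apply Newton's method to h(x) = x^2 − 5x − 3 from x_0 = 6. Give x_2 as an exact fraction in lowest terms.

1668/301

h'(x) = 2x − 5.
h(6) = 3, h'(6) = 7, so x_1 = 6 − 3/7 = 39/7.
h(39/7) = 9/49, h'(39/7) = 43/7, so x_2 = (39/7) − (9/49)/(43/7) = 1668/301.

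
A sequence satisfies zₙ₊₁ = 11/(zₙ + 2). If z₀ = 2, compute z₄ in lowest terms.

z₁ = 11/(2 + 2) = 11/4.
z₂ = 11/(11/4 + 2) = 44/19.
z₃ = 11/(44/19 + 2) = 209/82.
z₄ = 11/(209/82 + 2) = 902/373.

902/373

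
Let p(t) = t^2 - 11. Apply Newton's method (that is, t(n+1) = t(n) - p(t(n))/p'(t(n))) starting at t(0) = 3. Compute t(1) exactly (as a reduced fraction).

p'(t) = 2t.
p(3) = -2, p'(3) = 6, so t(1) = 3 - (-2)/6 = 10/3.

10/3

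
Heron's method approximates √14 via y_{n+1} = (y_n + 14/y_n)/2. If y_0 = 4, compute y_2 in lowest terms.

y_1 = (4 + 14/4)/2 = 15/4.
y_2 = (15/4 + 14/(15/4))/2 = 449/120.

449/120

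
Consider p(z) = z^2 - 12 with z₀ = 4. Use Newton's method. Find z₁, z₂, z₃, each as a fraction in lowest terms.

p'(z) = 2z.
p(4) = 4, p'(4) = 8, so z₁ = 4 - 4/8 = 7/2.
p(7/2) = 1/4, p'(7/2) = 7, so z₂ = (7/2) - (1/4)/7 = 97/28.
p(97/28) = 1/784, p'(97/28) = 97/14, so z₃ = (97/28) - (1/784)/(97/14) = 18817/5432.

z₁ = 7/2, z₂ = 97/28, z₃ = 18817/5432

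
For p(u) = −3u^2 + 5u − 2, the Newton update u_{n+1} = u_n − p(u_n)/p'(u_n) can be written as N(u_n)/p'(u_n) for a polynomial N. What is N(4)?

p'(u) = −6u + 5.
N(u) = u·p'(u) − p(u) = u·(−6u + 5) − (−3u^2 + 5u − 2) = −3u^2 + 2.
N(4) = −46.

−46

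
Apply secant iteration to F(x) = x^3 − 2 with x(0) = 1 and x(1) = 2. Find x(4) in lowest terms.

989312/782041

F(1) = −1, F(2) = 6. x(2) = 2 − 6·(2 − 1)/(6 − (−1)) = 8/7.
F(2) = 6, F(8/7) = −174/343. x(3) = (8/7) − (−174/343)·((8/7) − 2)/((−174/343) − 6) = 75/62.
F(8/7) = −174/343, F(75/62) = −54781/238328. x(4) = (75/62) − (−54781/238328)·((75/62) − (8/7))/((−54781/238328) − (−174/343)) = 989312/782041.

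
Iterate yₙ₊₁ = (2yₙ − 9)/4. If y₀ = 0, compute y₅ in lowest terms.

y₁ = (2·0 − 9)/4 = −9/4.
y₂ = (2·(−9/4) − 9)/4 = −27/8.
y₃ = (2·(−27/8) − 9)/4 = −63/16.
y₄ = (2·(−63/16) − 9)/4 = −135/32.
y₅ = (2·(−135/32) − 9)/4 = −279/64.

−279/64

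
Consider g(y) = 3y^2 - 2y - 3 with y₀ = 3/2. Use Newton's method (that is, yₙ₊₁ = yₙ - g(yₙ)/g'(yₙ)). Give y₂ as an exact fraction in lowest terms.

g'(y) = 6y - 2.
g(3/2) = 3/4, g'(3/2) = 7, so y₁ = (3/2) - (3/4)/7 = 39/28.
g(39/28) = 27/784, g'(39/28) = 89/14, so y₂ = (39/28) - (27/784)/(89/14) = 6915/4984.

6915/4984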